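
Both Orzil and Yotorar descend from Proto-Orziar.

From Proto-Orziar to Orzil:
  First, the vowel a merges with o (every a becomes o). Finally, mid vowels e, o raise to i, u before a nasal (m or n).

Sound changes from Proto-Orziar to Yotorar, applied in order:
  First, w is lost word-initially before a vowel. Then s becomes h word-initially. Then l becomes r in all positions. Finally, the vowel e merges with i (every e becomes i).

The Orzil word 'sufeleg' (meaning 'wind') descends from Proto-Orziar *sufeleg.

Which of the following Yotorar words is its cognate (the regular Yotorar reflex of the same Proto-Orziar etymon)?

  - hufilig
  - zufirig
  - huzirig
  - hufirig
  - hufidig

Yotorar: start from *sufeleg.
  rule 1: no change — sufeleg
  rule 2 (debuccalisation): sufeleg → hufeleg
  rule 3 (unconditioned shift): hufeleg → hufereg
  rule 4 (vowel merger): hufereg → hufirig
  ⇒ Yotorar hufirig
Among the options, 'hufirig' alone shows every Yotorar change applied in order.

hufirig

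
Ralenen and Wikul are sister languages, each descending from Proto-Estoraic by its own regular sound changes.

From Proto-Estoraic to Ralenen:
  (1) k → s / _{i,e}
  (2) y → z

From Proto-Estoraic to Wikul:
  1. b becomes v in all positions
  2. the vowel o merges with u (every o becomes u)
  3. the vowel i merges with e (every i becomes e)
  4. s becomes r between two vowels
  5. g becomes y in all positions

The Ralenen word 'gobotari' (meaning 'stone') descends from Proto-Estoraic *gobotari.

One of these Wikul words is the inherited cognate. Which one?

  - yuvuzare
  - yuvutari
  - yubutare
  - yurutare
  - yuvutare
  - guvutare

Wikul: *gobotari
  gobotari → govotari   [unconditioned shift]
  govotari → guvutari   [vowel merger]
  guvutari → guvutare   [vowel merger]
  guvutare (rule 4 does not apply)
  guvutare → yuvutare   [unconditioned shift]
  giving Wikul yuvutare.
Only 'yuvutare' matches the regular Wikul development of *gobotari.

yuvutare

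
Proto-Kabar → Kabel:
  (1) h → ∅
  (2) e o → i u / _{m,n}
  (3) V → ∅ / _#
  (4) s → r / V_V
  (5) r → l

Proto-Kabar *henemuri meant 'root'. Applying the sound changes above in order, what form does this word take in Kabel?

Kabel: *henemuri > enemuri > inimuri > inimur > inimul  (by h-loss, pre-nasal raising, apocope, unconditioned shift)

inimul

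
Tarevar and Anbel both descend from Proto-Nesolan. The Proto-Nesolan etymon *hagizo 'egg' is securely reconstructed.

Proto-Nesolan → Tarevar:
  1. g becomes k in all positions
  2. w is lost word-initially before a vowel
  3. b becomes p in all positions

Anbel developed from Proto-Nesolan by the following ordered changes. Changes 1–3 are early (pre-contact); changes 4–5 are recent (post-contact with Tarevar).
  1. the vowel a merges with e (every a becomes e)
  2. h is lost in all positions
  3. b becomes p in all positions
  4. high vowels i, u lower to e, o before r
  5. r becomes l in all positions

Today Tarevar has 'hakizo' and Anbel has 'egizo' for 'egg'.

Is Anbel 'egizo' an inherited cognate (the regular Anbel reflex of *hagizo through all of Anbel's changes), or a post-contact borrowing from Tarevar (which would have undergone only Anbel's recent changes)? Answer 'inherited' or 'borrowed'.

inherited

If inherited, *hagizo would pass through all of Anbel's changes:
Anbel: *hagizo
  hagizo → hegizo   [vowel merger]
  hegizo → egizo   [h-loss]
  egizo (rule 3 does not apply)
  egizo (rule 4 does not apply)
  egizo (rule 5 does not apply)
  giving Anbel egizo.
If borrowed from Tarevar 'hakizo' after the early changes, it would undergo only the recent ones:
  rule 4 (pre-rhotic lowering): no change (hakizo)
  rule 5 (unconditioned shift): no change (hakizo)
  ⇒ as a loan: hakizo
Anbel 'egizo' matches the inherited outcome exactly, so it is an inherited cognate, not a loan.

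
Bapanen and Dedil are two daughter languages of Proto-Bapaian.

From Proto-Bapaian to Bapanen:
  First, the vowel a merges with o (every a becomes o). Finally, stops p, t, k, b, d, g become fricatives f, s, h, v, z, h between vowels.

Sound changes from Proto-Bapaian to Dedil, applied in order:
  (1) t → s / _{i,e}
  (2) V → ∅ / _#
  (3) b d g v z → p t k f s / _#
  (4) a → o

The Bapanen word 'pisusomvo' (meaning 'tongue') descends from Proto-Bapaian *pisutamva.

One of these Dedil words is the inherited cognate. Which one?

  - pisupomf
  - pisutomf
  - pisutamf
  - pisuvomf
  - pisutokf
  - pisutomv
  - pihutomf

pisutomf

Dedil: *pisutamva
  pisutamva (rule 1 does not apply)
  pisutamva → pisutamv   [apocope]
  pisutamv → pisutamf   [final devoicing]
  pisutamf → pisutomf   [vowel merger]
  giving Dedil pisutomf.
Among the options, 'pisutomf' alone shows every Dedil change applied in order.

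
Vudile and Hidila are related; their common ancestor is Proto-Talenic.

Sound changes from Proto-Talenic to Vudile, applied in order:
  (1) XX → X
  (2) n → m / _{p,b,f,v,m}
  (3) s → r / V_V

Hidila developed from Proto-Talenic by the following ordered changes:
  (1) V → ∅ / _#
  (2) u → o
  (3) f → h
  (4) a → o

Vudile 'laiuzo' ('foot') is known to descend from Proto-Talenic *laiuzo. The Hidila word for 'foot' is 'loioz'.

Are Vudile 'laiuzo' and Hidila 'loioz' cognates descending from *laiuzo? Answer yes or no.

yes

Derive the expected Hidila reflex of *laiuzo:
Hidila: *laiuzo
  laiuzo → laiuz   [apocope]
  laiuz → laioz   [vowel merger]
  laioz (rule 3 does not apply)
  laioz → loioz   [vowel merger]
  giving Hidila loioz.
Hidila 'loioz' matches the regular reflex exactly, so the pair is cognate.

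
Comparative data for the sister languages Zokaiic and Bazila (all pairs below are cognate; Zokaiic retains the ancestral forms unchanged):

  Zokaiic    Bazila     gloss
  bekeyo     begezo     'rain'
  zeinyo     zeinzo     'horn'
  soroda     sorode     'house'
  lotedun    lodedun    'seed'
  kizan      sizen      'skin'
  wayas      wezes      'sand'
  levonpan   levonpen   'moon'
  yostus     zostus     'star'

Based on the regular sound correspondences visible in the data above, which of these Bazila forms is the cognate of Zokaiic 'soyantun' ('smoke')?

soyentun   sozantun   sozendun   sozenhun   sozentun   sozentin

wayas ~ wezes — Zokaiic y corresponds to Bazila z between vowels (before a back vowel).
kizan ~ sizen, levonpan ~ levonpen — Zokaiic a corresponds to Bazila e after a consonant, before a nasal.
Applying these to Zokaiic 'soyantun':
  soyantun → sozantun   (y→z between vowels (before a back vowel))
  sozantun → sozentun   (a→e after a consonant, before a nasal)
So the Bazila cognate is 'sozentun'.

sozentun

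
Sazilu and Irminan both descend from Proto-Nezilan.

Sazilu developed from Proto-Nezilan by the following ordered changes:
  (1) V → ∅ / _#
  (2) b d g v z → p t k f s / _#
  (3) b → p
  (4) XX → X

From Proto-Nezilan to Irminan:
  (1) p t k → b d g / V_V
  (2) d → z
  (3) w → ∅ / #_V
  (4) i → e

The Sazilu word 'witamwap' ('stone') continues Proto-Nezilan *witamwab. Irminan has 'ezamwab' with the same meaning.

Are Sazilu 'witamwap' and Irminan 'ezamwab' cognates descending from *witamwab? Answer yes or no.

Derive the expected Irminan reflex of *witamwab:
Irminan: *witamwab > widamwab > wizamwab > izamwab > ezamwab  (by intervocalic voicing, unconditioned shift, glide loss, vowel merger)
Irminan 'ezamwab' matches the regular reflex exactly, so the pair is cognate.

yes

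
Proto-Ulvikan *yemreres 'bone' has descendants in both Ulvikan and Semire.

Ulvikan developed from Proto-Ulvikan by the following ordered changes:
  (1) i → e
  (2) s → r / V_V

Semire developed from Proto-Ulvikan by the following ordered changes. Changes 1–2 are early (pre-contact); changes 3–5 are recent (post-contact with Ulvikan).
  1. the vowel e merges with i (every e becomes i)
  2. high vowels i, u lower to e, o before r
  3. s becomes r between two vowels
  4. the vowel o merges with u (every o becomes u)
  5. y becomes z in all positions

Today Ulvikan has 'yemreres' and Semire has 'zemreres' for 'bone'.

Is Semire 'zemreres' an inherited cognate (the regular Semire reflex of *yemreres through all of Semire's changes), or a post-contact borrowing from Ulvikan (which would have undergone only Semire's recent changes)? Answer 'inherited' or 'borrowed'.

borrowed

If inherited, *yemreres would pass through all of Semire's changes:
Semire: start from *yemreres.
  rule 1 (vowel merger): yemreres → yimriris
  rule 2 (pre-rhotic lowering): yimriris → yimreris
  rule 3: no change — yimreris
  rule 4: no change — yimreris
  rule 5 (unconditioned shift): yimreris → zimreris
  ⇒ Semire zimreris
If borrowed from Ulvikan 'yemreres' after the early changes, it would undergo only the recent ones:
  rule 3 (rhotacism): no change (yemreres)
  rule 4 (vowel merger): no change (yemreres)
  rule 5 (unconditioned shift): yemreres → zemreres
  ⇒ as a loan: zemreres
Semire 'zemreres' matches the loan outcome 'zemreres', not the inherited 'zimreris' — it skipped the early Semire changes, so it was borrowed from Ulvikan.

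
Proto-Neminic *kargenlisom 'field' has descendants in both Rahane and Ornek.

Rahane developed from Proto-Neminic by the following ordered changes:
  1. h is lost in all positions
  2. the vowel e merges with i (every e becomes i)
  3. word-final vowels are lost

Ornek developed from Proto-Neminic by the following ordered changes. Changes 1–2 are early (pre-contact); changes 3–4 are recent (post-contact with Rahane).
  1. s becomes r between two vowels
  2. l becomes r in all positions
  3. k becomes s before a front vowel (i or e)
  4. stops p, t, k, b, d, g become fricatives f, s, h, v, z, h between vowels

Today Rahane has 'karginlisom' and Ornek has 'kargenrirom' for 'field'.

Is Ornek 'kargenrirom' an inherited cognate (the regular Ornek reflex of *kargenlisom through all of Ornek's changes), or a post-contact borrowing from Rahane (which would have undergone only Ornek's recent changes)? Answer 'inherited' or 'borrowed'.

inherited

If inherited, *kargenlisom would pass through all of Ornek's changes:
Ornek: *kargenlisom > kargenlirom > kargenrirom  (by rhotacism, unconditioned shift)
If borrowed from Rahane 'karginlisom' after the early changes, it would undergo only the recent ones:
  rule 3 (palatalisation): no change (karginlisom)
  rule 4 (intervocalic lenition): no change (karginlisom)
  ⇒ as a loan: karginlisom
Ornek 'kargenrirom' matches the inherited outcome exactly, so it is an inherited cognate, not a loan.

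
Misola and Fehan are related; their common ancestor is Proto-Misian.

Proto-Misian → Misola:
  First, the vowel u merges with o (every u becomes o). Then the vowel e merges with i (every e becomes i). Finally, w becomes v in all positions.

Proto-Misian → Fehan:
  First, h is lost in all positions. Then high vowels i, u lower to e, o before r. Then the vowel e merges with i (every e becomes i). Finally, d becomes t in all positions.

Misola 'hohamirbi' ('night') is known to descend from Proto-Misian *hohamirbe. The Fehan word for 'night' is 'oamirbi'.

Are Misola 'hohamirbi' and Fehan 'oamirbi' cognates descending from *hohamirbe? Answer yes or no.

Derive the expected Fehan reflex of *hohamirbe:
Fehan: *hohamirbe > oamirbe > oamerbe > oamirbi  (by h-loss, pre-rhotic lowering, vowel merger)
Fehan 'oamirbi' matches the regular reflex exactly, so the pair is cognate.

yes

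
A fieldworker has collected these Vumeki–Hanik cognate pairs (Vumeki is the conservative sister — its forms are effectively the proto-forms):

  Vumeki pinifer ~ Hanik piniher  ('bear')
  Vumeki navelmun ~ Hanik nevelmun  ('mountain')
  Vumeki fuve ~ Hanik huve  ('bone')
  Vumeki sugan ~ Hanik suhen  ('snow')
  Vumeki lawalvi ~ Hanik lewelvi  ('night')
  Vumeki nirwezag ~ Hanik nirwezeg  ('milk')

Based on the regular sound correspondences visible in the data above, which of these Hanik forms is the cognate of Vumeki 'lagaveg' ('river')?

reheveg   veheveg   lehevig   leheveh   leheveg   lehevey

lawalvi ~ lewelvi, nirwezag ~ nirwezeg — Vumeki a corresponds to Hanik e after a consonant, before a consonant other than r, m, n, p, b, f, v.
sugan ~ suhen — Vumeki g corresponds to Hanik h between vowels (before a back vowel).
navelmun ~ nevelmun — Vumeki a corresponds to Hanik e after a consonant, before a labial obstruent.
Applying these to Vumeki 'lagaveg':
  lagaveg → legaveg   (a→e after a consonant, before a consonant other than r, m, n, p, b, f, v)
  legaveg → lehaveg   (g→h between vowels (before a back vowel))
  lehaveg → leheveg   (a→e after a consonant, before a labial obstruent)
So the Hanik cognate is 'leheveg'.

leheveg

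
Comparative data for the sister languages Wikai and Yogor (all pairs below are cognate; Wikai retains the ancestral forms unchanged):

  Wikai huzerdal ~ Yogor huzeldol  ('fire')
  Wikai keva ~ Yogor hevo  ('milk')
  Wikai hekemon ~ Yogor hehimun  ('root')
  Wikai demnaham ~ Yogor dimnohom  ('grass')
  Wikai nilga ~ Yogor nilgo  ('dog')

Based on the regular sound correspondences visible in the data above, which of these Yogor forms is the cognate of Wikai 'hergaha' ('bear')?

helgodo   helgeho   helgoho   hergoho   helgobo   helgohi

helgoho

huzerdal ~ huzeldol — Wikai r corresponds to Yogor l after a vowel, before a consonant other than r, m, n, p, b, f, v.
huzerdal ~ huzeldol, demnaham ~ dimnohom — Wikai a corresponds to Yogor o after a consonant, before a consonant other than r, m, n, p, b, f, v.
keva ~ hevo, nilga ~ nilgo — Wikai a corresponds to Yogor o word-finally.
Applying these to Wikai 'hergaha':
  hergaha → helgaha   (r→l after a vowel, before a consonant other than r, m, n, p, b, f, v)
  helgaha → helgoha   (a→o after a consonant, before a consonant other than r, m, n, p, b, f, v)
  helgoha → helgoho   (a→o word-finally)
So the Yogor cognate is 'helgoho'.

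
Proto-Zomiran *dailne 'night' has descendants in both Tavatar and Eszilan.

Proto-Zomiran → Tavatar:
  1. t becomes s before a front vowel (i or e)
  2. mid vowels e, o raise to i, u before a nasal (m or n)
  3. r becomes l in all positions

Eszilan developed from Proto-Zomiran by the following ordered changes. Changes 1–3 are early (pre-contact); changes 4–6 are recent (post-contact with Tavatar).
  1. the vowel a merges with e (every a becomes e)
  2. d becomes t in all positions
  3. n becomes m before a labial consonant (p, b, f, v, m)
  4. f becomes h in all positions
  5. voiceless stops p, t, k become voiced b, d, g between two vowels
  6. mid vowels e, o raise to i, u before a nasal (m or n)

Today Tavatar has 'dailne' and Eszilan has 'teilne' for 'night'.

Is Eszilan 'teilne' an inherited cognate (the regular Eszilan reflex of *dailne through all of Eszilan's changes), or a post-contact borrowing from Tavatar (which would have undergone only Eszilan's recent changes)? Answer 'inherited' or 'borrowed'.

If inherited, *dailne would pass through all of Eszilan's changes:
Eszilan: *dailne > deilne > teilne  (by vowel merger, unconditioned shift)
If borrowed from Tavatar 'dailne' after the early changes, it would undergo only the recent ones:
  rule 4 (unconditioned shift): no change (dailne)
  rule 5 (intervocalic voicing): no change (dailne)
  rule 6 (pre-nasal raising): no change (dailne)
  ⇒ as a loan: dailne
Eszilan 'teilne' matches the inherited outcome exactly, so it is an inherited cognate, not a loan.

inherited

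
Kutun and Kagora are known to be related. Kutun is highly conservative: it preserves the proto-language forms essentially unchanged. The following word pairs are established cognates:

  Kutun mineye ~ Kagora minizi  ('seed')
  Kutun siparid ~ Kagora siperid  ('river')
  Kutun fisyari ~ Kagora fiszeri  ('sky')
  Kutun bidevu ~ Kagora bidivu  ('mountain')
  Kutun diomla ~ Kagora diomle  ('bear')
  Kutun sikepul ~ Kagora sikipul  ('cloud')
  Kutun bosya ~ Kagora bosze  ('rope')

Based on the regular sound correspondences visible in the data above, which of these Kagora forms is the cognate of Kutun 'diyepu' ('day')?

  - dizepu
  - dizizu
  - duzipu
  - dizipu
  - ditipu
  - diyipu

dizipu

mineye ~ minizi — Kutun y corresponds to Kagora z between vowels (before a front vowel).
sikepul ~ sikipul — Kutun e corresponds to Kagora i after a consonant, before a labial obstruent.
Applying these to Kutun 'diyepu':
  diyepu → dizepu   (y→z between vowels (before a front vowel))
  dizepu → dizipu   (e→i after a consonant, before a labial obstruent)
So the Kagora cognate is 'dizipu'.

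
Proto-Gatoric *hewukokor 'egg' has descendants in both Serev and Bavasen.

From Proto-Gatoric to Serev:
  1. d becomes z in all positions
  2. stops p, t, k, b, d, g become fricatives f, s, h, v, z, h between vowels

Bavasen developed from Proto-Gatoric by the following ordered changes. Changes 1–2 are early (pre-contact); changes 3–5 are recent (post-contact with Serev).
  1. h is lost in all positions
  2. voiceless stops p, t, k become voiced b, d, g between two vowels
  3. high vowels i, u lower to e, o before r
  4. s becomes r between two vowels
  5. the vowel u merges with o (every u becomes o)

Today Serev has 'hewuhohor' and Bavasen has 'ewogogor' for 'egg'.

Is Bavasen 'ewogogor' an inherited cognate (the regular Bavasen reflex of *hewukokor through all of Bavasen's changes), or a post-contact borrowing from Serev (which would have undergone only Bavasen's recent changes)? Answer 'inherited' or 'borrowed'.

inherited

If inherited, *hewukokor would pass through all of Bavasen's changes:
Bavasen: *hewukokor > ewukokor > ewugogor > ewogogor  (by h-loss, intervocalic voicing, vowel merger)
If borrowed from Serev 'hewuhohor' after the early changes, it would undergo only the recent ones:
  rule 3 (pre-rhotic lowering): no change (hewuhohor)
  rule 4 (rhotacism): no change (hewuhohor)
  rule 5 (vowel merger): hewuhohor → hewohohor
  ⇒ as a loan: hewohohor
Bavasen 'ewogogor' matches the inherited outcome exactly, so it is an inherited cognate, not a loan.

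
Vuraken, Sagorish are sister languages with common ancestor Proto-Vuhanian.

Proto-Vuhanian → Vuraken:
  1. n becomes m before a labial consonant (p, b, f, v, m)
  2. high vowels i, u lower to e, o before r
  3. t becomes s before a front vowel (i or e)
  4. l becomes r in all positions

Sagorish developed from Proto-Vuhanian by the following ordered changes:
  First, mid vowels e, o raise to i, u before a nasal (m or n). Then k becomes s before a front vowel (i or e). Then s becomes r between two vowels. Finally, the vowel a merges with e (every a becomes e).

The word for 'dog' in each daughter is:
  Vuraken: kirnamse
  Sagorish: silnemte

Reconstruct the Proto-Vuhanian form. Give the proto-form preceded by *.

Position 7: Vuraken has s, Sagorish has t. Sagorish preserves t here (none of its changes turn any other segment into t), so the proto-segment is *t.
Position 3: Vuraken has r, Sagorish has l. Sagorish preserves l here (none of its changes turn any other segment into l), so the proto-segment is *l.
Continuing position by position gives *kilnamte; check it forward:
Vuraken: *kilnamte > kilnamse > kirnamse  (by palatalisation, unconditioned shift)
Sagorish: start from *kilnamte.
  rule 1: no change — kilnamte
  rule 2 (palatalisation): kilnamte → silnamte
  rule 3: no change — silnamte
  rule 4 (vowel merger): silnamte → silnemte
  ⇒ Sagorish silnemte
Only *kilnamte yields all of Vuraken kirnamse, Sagorish silnemte.

*kilnamte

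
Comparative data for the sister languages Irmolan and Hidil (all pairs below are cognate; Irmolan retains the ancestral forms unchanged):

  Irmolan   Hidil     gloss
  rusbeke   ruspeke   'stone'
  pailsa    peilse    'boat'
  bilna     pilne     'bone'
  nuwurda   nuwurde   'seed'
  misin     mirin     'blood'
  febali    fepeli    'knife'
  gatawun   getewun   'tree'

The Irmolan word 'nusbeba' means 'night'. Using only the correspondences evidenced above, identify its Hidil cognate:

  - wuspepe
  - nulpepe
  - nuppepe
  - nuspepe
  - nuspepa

rusbeke ~ ruspeke — Irmolan b corresponds to Hidil p after a consonant, before a front vowel.
febali ~ fepeli — Irmolan b corresponds to Hidil p between vowels (before a back vowel).
pailsa ~ peilse, bilna ~ pilne — Irmolan a corresponds to Hidil e word-finally.
Applying these to Irmolan 'nusbeba':
  nusbeba → nuspeba   (b→p after a consonant, before a front vowel)
  nuspeba → nuspepa   (b→p between vowels (before a back vowel))
  nuspepa → nuspepe   (a→e word-finally)
So the Hidil cognate is 'nuspepe'.

nuspepe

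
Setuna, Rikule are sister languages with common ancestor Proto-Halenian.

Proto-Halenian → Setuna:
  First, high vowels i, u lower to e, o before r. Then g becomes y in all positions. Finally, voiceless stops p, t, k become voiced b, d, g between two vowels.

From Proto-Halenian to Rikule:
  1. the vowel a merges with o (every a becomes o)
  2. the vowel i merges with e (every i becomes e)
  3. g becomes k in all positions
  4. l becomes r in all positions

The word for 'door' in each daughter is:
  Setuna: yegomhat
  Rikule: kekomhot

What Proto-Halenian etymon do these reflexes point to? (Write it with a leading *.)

*gekomhat

Position 7: Setuna has a, Rikule has o. Setuna preserves a here (none of its changes turn any other segment into a), so the proto-segment is *a.
Position 3: Setuna has g, Rikule has k. In Setuna, g can only continue *k, so the proto-segment is *k.
Verify the candidate proto-form against each daughter:
Setuna: *gekomhat
  gekomhat (rule 1 does not apply)
  gekomhat → yekomhat   [unconditioned shift]
  yekomhat → yegomhat   [intervocalic voicing]
  giving Setuna yegomhat.
Rikule: *gekomhat
  gekomhat → gekomhot   [vowel merger]
  gekomhot (rule 2 does not apply)
  gekomhot → kekomhot   [unconditioned shift]
  kekomhot (rule 4 does not apply)
  giving Rikule kekomhot.
No other proto-form is consistent with every reflex, so the reconstruction is *gekomhat.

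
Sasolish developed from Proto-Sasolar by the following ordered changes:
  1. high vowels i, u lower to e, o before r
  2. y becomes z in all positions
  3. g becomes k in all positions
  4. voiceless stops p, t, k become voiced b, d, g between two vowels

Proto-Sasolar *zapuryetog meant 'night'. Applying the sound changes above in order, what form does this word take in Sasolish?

zaborzedok

Sasolish: *zapuryetog
  zapuryetog → zaporyetog   [pre-rhotic lowering]
  zaporyetog → zaporzetog   [unconditioned shift]
  zaporzetog → zaporzetok   [unconditioned shift]
  zaporzetok → zaborzedok   [intervocalic voicing]
  giving Sasolish zaborzedok.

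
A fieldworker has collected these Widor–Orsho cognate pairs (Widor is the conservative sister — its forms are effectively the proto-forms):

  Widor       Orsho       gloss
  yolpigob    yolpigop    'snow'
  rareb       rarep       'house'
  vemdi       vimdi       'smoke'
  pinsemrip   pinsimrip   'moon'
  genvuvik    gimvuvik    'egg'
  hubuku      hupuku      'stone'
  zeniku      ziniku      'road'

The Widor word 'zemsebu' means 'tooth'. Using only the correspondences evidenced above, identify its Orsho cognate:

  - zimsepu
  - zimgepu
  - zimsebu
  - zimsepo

vemdi ~ vimdi, pinsemrip ~ pinsimrip — Widor e corresponds to Orsho i after a consonant, before a nasal.
hubuku ~ hupuku — Widor b corresponds to Orsho p between vowels (before a back vowel).
Applying these to Widor 'zemsebu':
  zemsebu → zimsebu   (e→i after a consonant, before a nasal)
  zimsebu → zimsepu   (b→p between vowels (before a back vowel))
So the Orsho cognate is 'zimsepu'.

zimsepu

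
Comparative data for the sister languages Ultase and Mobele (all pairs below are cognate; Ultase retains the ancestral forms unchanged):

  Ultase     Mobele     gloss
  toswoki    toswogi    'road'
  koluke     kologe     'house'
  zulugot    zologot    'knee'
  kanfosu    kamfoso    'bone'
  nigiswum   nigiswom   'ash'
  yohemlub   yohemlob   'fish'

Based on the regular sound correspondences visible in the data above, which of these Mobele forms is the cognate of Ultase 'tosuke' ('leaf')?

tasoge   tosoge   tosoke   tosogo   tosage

koluke ~ kologe, zulugot ~ zologot — Ultase u corresponds to Mobele o after a consonant, before a consonant other than r, m, n, p, b, f, v.
koluke ~ kologe — Ultase k corresponds to Mobele g between vowels (before a front vowel).
Applying these to Ultase 'tosuke':
  tosuke → tosoke   (u→o after a consonant, before a consonant other than r, m, n, p, b, f, v)
  tosoke → tosoge   (k→g between vowels (before a front vowel))
So the Mobele cognate is 'tosoge'.

tosoge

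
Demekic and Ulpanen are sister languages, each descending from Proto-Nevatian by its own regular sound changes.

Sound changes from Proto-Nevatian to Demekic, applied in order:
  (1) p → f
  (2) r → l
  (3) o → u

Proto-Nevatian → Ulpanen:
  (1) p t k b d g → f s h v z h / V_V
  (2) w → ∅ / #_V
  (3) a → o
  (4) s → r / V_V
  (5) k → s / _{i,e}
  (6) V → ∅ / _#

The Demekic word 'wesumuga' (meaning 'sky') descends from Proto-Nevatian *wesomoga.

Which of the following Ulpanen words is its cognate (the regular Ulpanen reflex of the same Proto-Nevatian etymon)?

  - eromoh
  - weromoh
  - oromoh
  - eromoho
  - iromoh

Ulpanen: *wesomoga
  wesomoga → wesomoha   [intervocalic lenition]
  wesomoha → esomoha   [glide loss]
  esomoha → esomoho   [vowel merger]
  esomoho → eromoho   [rhotacism]
  eromoho (rule 5 does not apply)
  eromoho → eromoh   [apocope]
  giving Ulpanen eromoh.
The other candidates each miss or misapply at least one Ulpanen change.

eromoh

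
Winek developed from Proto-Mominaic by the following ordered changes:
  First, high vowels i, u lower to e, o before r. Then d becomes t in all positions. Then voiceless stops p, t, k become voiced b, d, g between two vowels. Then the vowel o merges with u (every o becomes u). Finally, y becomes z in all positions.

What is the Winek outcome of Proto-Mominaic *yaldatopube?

Winek: *yaldatopube
  yaldatopube (rule 1 does not apply)
  yaldatopube → yaltatopube   [unconditioned shift]
  yaltatopube → yaltadobube   [intervocalic voicing]
  yaltadobube → yaltadubube   [vowel merger]
  yaltadubube → zaltadubube   [unconditioned shift]
  giving Winek zaltadubube.

zaltadubube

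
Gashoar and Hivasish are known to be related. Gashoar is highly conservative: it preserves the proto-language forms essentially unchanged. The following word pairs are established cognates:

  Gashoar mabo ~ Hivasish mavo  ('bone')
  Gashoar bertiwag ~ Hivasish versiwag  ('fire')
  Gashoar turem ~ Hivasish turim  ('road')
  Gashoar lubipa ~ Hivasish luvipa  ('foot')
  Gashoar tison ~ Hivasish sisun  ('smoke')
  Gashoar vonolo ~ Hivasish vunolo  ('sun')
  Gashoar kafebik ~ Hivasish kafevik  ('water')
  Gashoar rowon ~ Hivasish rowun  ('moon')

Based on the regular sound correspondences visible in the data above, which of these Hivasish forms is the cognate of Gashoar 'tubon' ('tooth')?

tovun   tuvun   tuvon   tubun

tuvun

mabo ~ mavo — Gashoar b corresponds to Hivasish v between vowels (before a back vowel).
tison ~ sisun, vonolo ~ vunolo — Gashoar o corresponds to Hivasish u after a consonant, before a nasal.
Applying these to Gashoar 'tubon':
  tubon → tuvon   (b→v between vowels (before a back vowel))
  tuvon → tuvun   (o→u after a consonant, before a nasal)
So the Hivasish cognate is 'tuvun'.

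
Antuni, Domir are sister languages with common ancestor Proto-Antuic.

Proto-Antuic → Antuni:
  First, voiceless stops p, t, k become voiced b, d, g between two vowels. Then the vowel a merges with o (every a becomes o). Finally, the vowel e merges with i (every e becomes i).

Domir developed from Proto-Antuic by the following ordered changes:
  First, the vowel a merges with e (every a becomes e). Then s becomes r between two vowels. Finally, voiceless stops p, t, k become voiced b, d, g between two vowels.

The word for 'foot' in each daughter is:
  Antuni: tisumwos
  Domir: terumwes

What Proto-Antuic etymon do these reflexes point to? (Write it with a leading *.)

Position 2: Antuni has i, Domir has e. Taking the neighbouring segments as reconstructed: Antuni i could go back to *e or *i; Domir e could go back to *a or *e — the one source consistent with every daughter is *e.
Position 7: Antuni has o, Domir has e. Taking the neighbouring segments as reconstructed: Antuni o could go back to *a or *o; Domir e could go back to *a or *e — the one source consistent with every daughter is *a.
This points to *tesumwas. Verify forward in each daughter:
Antuni: *tesumwas
  tesumwas (rule 1 does not apply)
  tesumwas → tesumwos   [vowel merger]
  tesumwos → tisumwos   [vowel merger]
  giving Antuni tisumwos.
Domir: start from *tesumwas.
  rule 1 (vowel merger): tesumwas → tesumwes
  rule 2 (rhotacism): tesumwes → terumwes
  rule 3: no change — terumwes
  ⇒ Domir terumwes
Only *tesumwas yields all of Antuni tisumwos, Domir terumwes.

*tesumwas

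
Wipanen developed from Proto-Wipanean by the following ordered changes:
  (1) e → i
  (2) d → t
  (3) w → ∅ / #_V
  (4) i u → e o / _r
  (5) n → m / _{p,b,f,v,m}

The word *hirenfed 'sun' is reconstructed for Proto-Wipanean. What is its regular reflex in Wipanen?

herimfit

Wipanen: *hirenfed > hirinfid > hirinfit > herinfit > herimfit  (by vowel merger, unconditioned shift, pre-rhotic lowering, nasal place assimilation)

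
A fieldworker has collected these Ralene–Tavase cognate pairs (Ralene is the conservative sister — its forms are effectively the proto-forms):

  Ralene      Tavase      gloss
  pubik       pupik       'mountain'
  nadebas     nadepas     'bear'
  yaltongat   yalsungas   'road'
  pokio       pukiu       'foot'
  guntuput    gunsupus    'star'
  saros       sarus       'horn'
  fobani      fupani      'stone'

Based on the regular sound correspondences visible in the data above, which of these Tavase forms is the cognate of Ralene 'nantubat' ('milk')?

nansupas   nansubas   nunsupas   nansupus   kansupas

nansupas

guntuput ~ gunsupus — Ralene t corresponds to Tavase s after a consonant, before a back vowel.
nadebas ~ nadepas, fobani ~ fupani — Ralene b corresponds to Tavase p between vowels (before a back vowel).
yaltongat ~ yalsungas, guntuput ~ gunsupus — Ralene t corresponds to Tavase s word-finally.
Applying these to Ralene 'nantubat':
  nantubat → nansubat   (t→s after a consonant, before a back vowel)
  nansubat → nansupat   (b→p between vowels (before a back vowel))
  nansupat → nansupas   (t→s word-finally)
So the Tavase cognate is 'nansupas'.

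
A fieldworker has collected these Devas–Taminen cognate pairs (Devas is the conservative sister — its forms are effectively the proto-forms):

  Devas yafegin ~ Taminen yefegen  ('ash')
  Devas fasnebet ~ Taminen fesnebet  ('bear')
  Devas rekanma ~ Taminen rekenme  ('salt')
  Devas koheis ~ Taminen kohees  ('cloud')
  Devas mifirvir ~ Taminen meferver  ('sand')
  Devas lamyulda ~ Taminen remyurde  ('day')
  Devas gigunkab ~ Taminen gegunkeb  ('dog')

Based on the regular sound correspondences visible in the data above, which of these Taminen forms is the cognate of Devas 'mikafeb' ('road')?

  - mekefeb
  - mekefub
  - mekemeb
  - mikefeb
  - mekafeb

gigunkab ~ gegunkeb — Devas i corresponds to Taminen e after a consonant, before a consonant other than r, m, n, p, b, f, v.
yafegin ~ yefegen — Devas a corresponds to Taminen e after a consonant, before a labial obstruent.
Applying these to Devas 'mikafeb':
  mikafeb → mekafeb   (i→e after a consonant, before a consonant other than r, m, n, p, b, f, v)
  mekafeb → mekefeb   (a→e after a consonant, before a labial obstruent)
So the Taminen cognate is 'mekefeb'.

mekefeb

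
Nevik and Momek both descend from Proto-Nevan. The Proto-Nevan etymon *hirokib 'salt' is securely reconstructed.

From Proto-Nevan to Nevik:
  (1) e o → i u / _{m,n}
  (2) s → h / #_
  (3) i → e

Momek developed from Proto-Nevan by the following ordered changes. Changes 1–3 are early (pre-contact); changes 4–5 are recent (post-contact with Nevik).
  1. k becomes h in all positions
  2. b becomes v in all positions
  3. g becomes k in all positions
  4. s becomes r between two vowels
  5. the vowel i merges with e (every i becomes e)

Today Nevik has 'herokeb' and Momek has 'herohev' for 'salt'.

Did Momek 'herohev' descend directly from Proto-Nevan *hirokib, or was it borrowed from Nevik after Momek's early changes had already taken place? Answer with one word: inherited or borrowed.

inherited

If inherited, *hirokib would pass through all of Momek's changes:
Momek: start from *hirokib.
  rule 1 (unconditioned shift): hirokib → hirohib
  rule 2 (unconditioned shift): hirohib → hirohiv
  rule 3: no change — hirohiv
  rule 4: no change — hirohiv
  rule 5 (vowel merger): hirohiv → herohev
  ⇒ Momek herohev
If borrowed from Nevik 'herokeb' after the early changes, it would undergo only the recent ones:
  rule 4 (rhotacism): no change (herokeb)
  rule 5 (vowel merger): no change (herokeb)
  ⇒ as a loan: herokeb
Momek 'herohev' matches the inherited outcome exactly, so it is an inherited cognate, not a loan.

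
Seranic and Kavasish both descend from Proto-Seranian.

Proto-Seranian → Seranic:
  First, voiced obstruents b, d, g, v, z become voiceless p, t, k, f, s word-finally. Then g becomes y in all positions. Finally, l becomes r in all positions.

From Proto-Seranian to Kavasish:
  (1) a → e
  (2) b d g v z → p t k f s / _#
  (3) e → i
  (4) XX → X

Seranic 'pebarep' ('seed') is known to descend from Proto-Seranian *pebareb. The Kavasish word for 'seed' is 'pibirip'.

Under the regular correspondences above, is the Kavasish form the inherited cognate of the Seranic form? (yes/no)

Derive the expected Kavasish reflex of *pebareb:
Kavasish: *pebareb
  pebareb → pebereb   [vowel merger]
  pebereb → peberep   [final devoicing]
  peberep → pibirip   [vowel merger]
  pibirip (rule 4 does not apply)
  giving Kavasish pibirip.
Kavasish 'pibirip' matches the regular reflex exactly, so the pair is cognate.

yes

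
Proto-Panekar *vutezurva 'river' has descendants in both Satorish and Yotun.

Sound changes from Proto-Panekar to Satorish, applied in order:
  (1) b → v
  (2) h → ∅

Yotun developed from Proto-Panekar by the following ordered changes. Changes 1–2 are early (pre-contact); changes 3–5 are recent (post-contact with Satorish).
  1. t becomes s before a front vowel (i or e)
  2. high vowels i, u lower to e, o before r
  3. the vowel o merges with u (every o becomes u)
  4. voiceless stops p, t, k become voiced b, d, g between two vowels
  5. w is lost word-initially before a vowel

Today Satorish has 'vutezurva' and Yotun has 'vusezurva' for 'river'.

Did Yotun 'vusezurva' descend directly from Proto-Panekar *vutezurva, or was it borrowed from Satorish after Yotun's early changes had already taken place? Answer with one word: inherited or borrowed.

inherited

If inherited, *vutezurva would pass through all of Yotun's changes:
Yotun: *vutezurva
  vutezurva → vusezurva   [palatalisation]
  vusezurva → vusezorva   [pre-rhotic lowering]
  vusezorva → vusezurva   [vowel merger]
  vusezurva (rule 4 does not apply)
  vusezurva (rule 5 does not apply)
  giving Yotun vusezurva.
If borrowed from Satorish 'vutezurva' after the early changes, it would undergo only the recent ones:
  rule 3 (vowel merger): no change (vutezurva)
  rule 4 (intervocalic voicing): vutezurva → vudezurva
  rule 5 (glide loss): no change (vudezurva)
  ⇒ as a loan: vudezurva
Yotun 'vusezurva' matches the inherited outcome exactly, so it is an inherited cognate, not a loan.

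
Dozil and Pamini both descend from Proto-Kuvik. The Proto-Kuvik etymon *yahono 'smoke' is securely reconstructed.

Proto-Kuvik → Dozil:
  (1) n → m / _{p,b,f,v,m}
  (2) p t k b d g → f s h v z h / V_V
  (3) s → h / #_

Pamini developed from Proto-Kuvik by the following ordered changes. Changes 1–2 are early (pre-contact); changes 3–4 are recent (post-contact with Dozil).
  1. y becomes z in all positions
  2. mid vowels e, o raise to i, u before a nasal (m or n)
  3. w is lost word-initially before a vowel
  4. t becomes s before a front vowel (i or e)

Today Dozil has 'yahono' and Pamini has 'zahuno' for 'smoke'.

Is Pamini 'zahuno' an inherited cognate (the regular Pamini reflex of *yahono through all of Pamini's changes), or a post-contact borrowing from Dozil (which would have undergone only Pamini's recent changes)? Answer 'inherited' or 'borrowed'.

inherited

If inherited, *yahono would pass through all of Pamini's changes:
Pamini: *yahono
  yahono → zahono   [unconditioned shift]
  zahono → zahuno   [pre-nasal raising]
  zahuno (rule 3 does not apply)
  zahuno (rule 4 does not apply)
  giving Pamini zahuno.
If borrowed from Dozil 'yahono' after the early changes, it would undergo only the recent ones:
  rule 3 (glide loss): no change (yahono)
  rule 4 (palatalisation): no change (yahono)
  ⇒ as a loan: yahono
Pamini 'zahuno' matches the inherited outcome exactly, so it is an inherited cognate, not a loan.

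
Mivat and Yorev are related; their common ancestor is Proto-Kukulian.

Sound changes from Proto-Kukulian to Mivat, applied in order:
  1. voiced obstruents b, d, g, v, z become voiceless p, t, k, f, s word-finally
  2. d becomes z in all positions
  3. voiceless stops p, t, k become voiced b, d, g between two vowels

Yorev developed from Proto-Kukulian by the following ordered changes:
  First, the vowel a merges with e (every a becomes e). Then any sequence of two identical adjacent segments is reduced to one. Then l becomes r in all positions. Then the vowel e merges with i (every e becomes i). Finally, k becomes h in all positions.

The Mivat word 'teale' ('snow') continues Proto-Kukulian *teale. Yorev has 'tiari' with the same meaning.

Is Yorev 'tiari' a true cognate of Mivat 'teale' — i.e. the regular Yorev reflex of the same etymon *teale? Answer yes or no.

no

Derive the expected Yorev reflex of *teale:
Yorev: *teale > teele > tele > tere > tiri  (by vowel merger, degemination, unconditioned shift, vowel merger)
The regular Yorev reflex would be 'tiri', but the attested form is 'tiari'. The correspondence is irregular, so they are not cognates (the Yorev form has a different source).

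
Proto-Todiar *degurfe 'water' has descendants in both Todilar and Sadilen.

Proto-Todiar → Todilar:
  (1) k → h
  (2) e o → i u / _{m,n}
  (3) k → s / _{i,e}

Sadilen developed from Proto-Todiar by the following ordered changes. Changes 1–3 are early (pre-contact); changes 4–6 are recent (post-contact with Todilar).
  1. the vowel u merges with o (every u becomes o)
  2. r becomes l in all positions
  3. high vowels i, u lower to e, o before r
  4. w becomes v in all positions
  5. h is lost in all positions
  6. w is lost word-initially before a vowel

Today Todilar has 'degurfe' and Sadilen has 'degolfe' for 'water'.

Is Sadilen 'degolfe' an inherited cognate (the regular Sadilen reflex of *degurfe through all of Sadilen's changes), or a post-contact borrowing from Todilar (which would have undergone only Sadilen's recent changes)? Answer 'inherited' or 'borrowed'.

If inherited, *degurfe would pass through all of Sadilen's changes:
Sadilen: *degurfe > degorfe > degolfe  (by vowel merger, unconditioned shift)
If borrowed from Todilar 'degurfe' after the early changes, it would undergo only the recent ones:
  rule 4 (unconditioned shift): no change (degurfe)
  rule 5 (h-loss): no change (degurfe)
  rule 6 (glide loss): no change (degurfe)
  ⇒ as a loan: degurfe
Sadilen 'degolfe' matches the inherited outcome exactly, so it is an inherited cognate, not a loan.

inherited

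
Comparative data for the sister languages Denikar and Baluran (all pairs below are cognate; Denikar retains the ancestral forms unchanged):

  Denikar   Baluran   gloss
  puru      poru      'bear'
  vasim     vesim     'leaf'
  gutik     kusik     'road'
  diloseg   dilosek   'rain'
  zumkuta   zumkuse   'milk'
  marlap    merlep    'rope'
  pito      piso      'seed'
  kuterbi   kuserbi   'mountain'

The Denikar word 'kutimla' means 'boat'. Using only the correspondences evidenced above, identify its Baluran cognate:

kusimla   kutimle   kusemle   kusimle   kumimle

kusimle

gutik ~ kusik — Denikar t corresponds to Baluran s between vowels (before a front vowel).
zumkuta ~ zumkuse — Denikar a corresponds to Baluran e word-finally.
Applying these to Denikar 'kutimla':
  kutimla → kusimla   (t→s between vowels (before a front vowel))
  kusimla → kusimle   (a→e word-finally)
So the Baluran cognate is 'kusimle'.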